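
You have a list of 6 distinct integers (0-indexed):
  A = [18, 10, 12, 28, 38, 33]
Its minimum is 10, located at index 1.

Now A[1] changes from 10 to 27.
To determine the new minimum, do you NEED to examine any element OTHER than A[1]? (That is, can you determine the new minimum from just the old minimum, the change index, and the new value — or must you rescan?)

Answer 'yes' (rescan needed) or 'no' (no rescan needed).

Answer: yes

Derivation:
Old min = 10 at index 1
Change at index 1: 10 -> 27
Index 1 WAS the min and new value 27 > old min 10. Must rescan other elements to find the new min.
Needs rescan: yes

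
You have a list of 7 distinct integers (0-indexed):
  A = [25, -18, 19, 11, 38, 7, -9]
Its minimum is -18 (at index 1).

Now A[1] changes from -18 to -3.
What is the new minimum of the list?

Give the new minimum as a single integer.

Old min = -18 (at index 1)
Change: A[1] -18 -> -3
Changed element WAS the min. Need to check: is -3 still <= all others?
  Min of remaining elements: -9
  New min = min(-3, -9) = -9

Answer: -9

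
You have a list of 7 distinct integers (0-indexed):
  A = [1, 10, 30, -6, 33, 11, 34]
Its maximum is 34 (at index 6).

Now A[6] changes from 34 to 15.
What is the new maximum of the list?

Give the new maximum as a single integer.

Answer: 33

Derivation:
Old max = 34 (at index 6)
Change: A[6] 34 -> 15
Changed element WAS the max -> may need rescan.
  Max of remaining elements: 33
  New max = max(15, 33) = 33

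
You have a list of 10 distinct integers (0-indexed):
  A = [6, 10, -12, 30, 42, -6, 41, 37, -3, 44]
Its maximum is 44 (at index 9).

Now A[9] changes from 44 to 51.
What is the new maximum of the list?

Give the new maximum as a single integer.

Answer: 51

Derivation:
Old max = 44 (at index 9)
Change: A[9] 44 -> 51
Changed element WAS the max -> may need rescan.
  Max of remaining elements: 42
  New max = max(51, 42) = 51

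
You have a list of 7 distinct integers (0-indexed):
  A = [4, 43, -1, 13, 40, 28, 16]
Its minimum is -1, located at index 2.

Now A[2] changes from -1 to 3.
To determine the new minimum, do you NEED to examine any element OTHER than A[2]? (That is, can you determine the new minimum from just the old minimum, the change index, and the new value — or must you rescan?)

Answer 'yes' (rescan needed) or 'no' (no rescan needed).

Old min = -1 at index 2
Change at index 2: -1 -> 3
Index 2 WAS the min and new value 3 > old min -1. Must rescan other elements to find the new min.
Needs rescan: yes

Answer: yes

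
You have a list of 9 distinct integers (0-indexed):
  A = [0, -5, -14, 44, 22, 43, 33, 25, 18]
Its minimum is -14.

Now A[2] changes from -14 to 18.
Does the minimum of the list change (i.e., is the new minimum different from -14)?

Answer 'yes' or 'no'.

Old min = -14
Change: A[2] -14 -> 18
Changed element was the min; new min must be rechecked.
New min = -5; changed? yes

Answer: yes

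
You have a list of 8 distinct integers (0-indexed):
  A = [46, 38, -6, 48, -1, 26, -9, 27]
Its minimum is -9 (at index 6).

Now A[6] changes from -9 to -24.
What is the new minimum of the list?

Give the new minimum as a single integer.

Answer: -24

Derivation:
Old min = -9 (at index 6)
Change: A[6] -9 -> -24
Changed element WAS the min. Need to check: is -24 still <= all others?
  Min of remaining elements: -6
  New min = min(-24, -6) = -24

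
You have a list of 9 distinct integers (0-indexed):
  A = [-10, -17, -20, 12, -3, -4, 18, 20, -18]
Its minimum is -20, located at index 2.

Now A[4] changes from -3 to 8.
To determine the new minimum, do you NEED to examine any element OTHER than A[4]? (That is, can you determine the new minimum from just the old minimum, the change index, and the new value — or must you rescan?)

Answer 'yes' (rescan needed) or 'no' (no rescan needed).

Old min = -20 at index 2
Change at index 4: -3 -> 8
Index 4 was NOT the min. New min = min(-20, 8). No rescan of other elements needed.
Needs rescan: no

Answer: no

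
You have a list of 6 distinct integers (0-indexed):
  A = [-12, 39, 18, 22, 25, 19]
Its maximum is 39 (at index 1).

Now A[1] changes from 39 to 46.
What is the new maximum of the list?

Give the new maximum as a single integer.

Answer: 46

Derivation:
Old max = 39 (at index 1)
Change: A[1] 39 -> 46
Changed element WAS the max -> may need rescan.
  Max of remaining elements: 25
  New max = max(46, 25) = 46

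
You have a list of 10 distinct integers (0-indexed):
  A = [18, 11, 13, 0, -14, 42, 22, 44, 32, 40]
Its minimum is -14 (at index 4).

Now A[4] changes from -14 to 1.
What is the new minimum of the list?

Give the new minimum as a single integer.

Old min = -14 (at index 4)
Change: A[4] -14 -> 1
Changed element WAS the min. Need to check: is 1 still <= all others?
  Min of remaining elements: 0
  New min = min(1, 0) = 0

Answer: 0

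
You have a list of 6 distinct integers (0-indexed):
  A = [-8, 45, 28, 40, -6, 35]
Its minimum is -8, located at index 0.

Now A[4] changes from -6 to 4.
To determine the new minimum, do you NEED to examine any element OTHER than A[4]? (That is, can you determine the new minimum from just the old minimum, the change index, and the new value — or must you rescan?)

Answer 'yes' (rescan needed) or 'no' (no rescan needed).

Old min = -8 at index 0
Change at index 4: -6 -> 4
Index 4 was NOT the min. New min = min(-8, 4). No rescan of other elements needed.
Needs rescan: no

Answer: no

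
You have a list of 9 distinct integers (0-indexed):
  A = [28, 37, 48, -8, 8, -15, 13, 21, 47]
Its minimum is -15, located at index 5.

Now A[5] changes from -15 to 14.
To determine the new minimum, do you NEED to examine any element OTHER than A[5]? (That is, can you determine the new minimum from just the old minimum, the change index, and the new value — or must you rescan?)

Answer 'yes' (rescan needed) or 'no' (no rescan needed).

Old min = -15 at index 5
Change at index 5: -15 -> 14
Index 5 WAS the min and new value 14 > old min -15. Must rescan other elements to find the new min.
Needs rescan: yes

Answer: yes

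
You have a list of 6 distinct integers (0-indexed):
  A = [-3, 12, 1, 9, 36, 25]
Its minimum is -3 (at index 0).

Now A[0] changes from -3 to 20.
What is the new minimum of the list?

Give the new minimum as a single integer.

Answer: 1

Derivation:
Old min = -3 (at index 0)
Change: A[0] -3 -> 20
Changed element WAS the min. Need to check: is 20 still <= all others?
  Min of remaining elements: 1
  New min = min(20, 1) = 1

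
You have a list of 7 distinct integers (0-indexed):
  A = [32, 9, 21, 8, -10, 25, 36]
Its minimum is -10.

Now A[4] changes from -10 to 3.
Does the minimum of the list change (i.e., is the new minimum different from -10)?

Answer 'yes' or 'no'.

Answer: yes

Derivation:
Old min = -10
Change: A[4] -10 -> 3
Changed element was the min; new min must be rechecked.
New min = 3; changed? yes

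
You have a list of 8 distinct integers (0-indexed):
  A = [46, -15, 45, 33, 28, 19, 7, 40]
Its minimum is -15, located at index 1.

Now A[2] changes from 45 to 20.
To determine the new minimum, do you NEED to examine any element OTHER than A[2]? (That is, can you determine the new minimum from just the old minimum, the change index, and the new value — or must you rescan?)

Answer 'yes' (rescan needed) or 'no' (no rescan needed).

Answer: no

Derivation:
Old min = -15 at index 1
Change at index 2: 45 -> 20
Index 2 was NOT the min. New min = min(-15, 20). No rescan of other elements needed.
Needs rescan: no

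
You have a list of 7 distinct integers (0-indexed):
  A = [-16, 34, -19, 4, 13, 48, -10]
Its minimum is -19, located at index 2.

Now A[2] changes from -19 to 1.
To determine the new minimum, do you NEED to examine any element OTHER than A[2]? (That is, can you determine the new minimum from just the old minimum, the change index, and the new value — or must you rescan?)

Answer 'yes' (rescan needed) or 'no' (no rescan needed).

Old min = -19 at index 2
Change at index 2: -19 -> 1
Index 2 WAS the min and new value 1 > old min -19. Must rescan other elements to find the new min.
Needs rescan: yes

Answer: yes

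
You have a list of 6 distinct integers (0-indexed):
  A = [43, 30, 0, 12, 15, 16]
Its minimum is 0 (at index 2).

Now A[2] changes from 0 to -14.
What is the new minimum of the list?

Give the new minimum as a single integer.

Old min = 0 (at index 2)
Change: A[2] 0 -> -14
Changed element WAS the min. Need to check: is -14 still <= all others?
  Min of remaining elements: 12
  New min = min(-14, 12) = -14

Answer: -14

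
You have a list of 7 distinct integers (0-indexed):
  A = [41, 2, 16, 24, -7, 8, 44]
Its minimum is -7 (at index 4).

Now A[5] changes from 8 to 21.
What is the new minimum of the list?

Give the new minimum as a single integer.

Answer: -7

Derivation:
Old min = -7 (at index 4)
Change: A[5] 8 -> 21
Changed element was NOT the old min.
  New min = min(old_min, new_val) = min(-7, 21) = -7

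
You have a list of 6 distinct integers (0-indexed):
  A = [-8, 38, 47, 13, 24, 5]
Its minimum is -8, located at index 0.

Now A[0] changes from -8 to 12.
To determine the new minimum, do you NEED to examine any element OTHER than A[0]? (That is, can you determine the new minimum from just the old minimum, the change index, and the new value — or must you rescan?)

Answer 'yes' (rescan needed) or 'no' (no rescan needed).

Answer: yes

Derivation:
Old min = -8 at index 0
Change at index 0: -8 -> 12
Index 0 WAS the min and new value 12 > old min -8. Must rescan other elements to find the new min.
Needs rescan: yes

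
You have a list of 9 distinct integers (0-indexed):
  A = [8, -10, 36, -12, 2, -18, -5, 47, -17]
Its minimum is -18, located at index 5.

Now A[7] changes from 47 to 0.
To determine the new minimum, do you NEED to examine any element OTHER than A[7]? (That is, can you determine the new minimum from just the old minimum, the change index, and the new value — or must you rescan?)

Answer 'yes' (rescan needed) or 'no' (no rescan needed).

Answer: no

Derivation:
Old min = -18 at index 5
Change at index 7: 47 -> 0
Index 7 was NOT the min. New min = min(-18, 0). No rescan of other elements needed.
Needs rescan: no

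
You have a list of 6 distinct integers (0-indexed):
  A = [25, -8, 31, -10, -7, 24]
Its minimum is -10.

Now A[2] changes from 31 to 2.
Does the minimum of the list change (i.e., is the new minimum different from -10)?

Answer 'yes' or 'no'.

Old min = -10
Change: A[2] 31 -> 2
Changed element was NOT the min; min changes only if 2 < -10.
New min = -10; changed? no

Answer: no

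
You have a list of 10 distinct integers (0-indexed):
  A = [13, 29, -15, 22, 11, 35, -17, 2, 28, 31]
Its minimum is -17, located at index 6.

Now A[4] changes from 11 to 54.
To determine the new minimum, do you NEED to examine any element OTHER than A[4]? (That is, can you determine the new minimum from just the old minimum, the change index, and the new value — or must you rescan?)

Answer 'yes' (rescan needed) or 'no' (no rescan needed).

Answer: no

Derivation:
Old min = -17 at index 6
Change at index 4: 11 -> 54
Index 4 was NOT the min. New min = min(-17, 54). No rescan of other elements needed.
Needs rescan: no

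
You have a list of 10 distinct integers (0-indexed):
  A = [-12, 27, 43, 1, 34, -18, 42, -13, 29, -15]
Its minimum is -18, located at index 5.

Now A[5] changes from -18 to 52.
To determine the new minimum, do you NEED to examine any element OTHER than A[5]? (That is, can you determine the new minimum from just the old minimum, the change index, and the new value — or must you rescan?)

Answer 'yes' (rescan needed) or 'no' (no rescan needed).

Old min = -18 at index 5
Change at index 5: -18 -> 52
Index 5 WAS the min and new value 52 > old min -18. Must rescan other elements to find the new min.
Needs rescan: yes

Answer: yes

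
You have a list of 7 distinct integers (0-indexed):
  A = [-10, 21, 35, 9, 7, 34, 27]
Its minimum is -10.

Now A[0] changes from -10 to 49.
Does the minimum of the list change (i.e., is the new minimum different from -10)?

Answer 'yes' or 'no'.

Old min = -10
Change: A[0] -10 -> 49
Changed element was the min; new min must be rechecked.
New min = 7; changed? yes

Answer: yes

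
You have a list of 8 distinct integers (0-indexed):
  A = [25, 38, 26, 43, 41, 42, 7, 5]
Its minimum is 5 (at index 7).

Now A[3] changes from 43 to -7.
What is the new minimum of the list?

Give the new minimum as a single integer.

Answer: -7

Derivation:
Old min = 5 (at index 7)
Change: A[3] 43 -> -7
Changed element was NOT the old min.
  New min = min(old_min, new_val) = min(5, -7) = -7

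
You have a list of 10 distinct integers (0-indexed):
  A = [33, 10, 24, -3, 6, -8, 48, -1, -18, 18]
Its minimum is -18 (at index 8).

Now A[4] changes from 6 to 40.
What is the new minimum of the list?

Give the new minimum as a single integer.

Answer: -18

Derivation:
Old min = -18 (at index 8)
Change: A[4] 6 -> 40
Changed element was NOT the old min.
  New min = min(old_min, new_val) = min(-18, 40) = -18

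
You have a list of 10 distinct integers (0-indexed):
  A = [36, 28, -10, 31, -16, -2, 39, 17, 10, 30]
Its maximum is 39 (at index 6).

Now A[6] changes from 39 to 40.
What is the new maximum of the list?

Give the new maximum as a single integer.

Old max = 39 (at index 6)
Change: A[6] 39 -> 40
Changed element WAS the max -> may need rescan.
  Max of remaining elements: 36
  New max = max(40, 36) = 40

Answer: 40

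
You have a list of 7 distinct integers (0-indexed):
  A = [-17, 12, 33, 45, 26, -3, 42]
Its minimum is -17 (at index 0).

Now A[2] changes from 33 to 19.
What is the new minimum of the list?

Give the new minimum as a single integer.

Old min = -17 (at index 0)
Change: A[2] 33 -> 19
Changed element was NOT the old min.
  New min = min(old_min, new_val) = min(-17, 19) = -17

Answer: -17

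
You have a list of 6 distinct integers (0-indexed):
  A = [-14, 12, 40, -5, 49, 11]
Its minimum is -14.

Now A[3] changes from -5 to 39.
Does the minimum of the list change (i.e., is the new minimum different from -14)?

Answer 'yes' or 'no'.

Answer: no

Derivation:
Old min = -14
Change: A[3] -5 -> 39
Changed element was NOT the min; min changes only if 39 < -14.
New min = -14; changed? no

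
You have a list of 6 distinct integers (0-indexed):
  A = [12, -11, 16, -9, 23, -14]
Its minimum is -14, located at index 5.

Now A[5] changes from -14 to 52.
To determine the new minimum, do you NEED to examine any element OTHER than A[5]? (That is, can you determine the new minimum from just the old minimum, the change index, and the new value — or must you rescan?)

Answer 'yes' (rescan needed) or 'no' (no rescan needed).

Answer: yes

Derivation:
Old min = -14 at index 5
Change at index 5: -14 -> 52
Index 5 WAS the min and new value 52 > old min -14. Must rescan other elements to find the new min.
Needs rescan: yes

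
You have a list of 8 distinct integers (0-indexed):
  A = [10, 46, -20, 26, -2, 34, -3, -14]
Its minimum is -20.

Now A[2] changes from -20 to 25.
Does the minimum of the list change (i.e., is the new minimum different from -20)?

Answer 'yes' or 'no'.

Answer: yes

Derivation:
Old min = -20
Change: A[2] -20 -> 25
Changed element was the min; new min must be rechecked.
New min = -14; changed? yes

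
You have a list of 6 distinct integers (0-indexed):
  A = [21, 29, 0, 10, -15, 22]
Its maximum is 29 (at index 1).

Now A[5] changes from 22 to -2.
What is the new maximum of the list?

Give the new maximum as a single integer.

Answer: 29

Derivation:
Old max = 29 (at index 1)
Change: A[5] 22 -> -2
Changed element was NOT the old max.
  New max = max(old_max, new_val) = max(29, -2) = 29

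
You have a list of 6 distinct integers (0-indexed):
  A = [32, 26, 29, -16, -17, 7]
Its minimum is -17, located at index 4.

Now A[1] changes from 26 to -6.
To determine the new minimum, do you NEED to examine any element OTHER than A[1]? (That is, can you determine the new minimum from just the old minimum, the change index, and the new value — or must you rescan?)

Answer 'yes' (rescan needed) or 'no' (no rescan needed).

Old min = -17 at index 4
Change at index 1: 26 -> -6
Index 1 was NOT the min. New min = min(-17, -6). No rescan of other elements needed.
Needs rescan: no

Answer: no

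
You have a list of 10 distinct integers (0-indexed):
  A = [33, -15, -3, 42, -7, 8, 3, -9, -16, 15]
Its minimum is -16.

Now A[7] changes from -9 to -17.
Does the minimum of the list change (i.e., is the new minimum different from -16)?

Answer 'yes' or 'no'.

Old min = -16
Change: A[7] -9 -> -17
Changed element was NOT the min; min changes only if -17 < -16.
New min = -17; changed? yes

Answer: yes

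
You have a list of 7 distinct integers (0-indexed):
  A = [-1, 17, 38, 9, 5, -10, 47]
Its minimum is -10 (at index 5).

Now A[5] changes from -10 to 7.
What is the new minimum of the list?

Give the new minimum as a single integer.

Old min = -10 (at index 5)
Change: A[5] -10 -> 7
Changed element WAS the min. Need to check: is 7 still <= all others?
  Min of remaining elements: -1
  New min = min(7, -1) = -1

Answer: -1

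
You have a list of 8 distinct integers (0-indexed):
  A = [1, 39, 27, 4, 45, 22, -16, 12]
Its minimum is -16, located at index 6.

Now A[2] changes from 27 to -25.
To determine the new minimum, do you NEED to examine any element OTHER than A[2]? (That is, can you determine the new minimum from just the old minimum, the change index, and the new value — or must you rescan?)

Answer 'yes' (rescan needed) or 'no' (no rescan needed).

Answer: no

Derivation:
Old min = -16 at index 6
Change at index 2: 27 -> -25
Index 2 was NOT the min. New min = min(-16, -25). No rescan of other elements needed.
Needs rescan: no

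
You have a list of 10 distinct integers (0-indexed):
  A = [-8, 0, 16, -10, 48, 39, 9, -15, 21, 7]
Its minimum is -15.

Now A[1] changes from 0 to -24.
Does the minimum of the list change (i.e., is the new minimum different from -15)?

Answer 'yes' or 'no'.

Answer: yes

Derivation:
Old min = -15
Change: A[1] 0 -> -24
Changed element was NOT the min; min changes only if -24 < -15.
New min = -24; changed? yes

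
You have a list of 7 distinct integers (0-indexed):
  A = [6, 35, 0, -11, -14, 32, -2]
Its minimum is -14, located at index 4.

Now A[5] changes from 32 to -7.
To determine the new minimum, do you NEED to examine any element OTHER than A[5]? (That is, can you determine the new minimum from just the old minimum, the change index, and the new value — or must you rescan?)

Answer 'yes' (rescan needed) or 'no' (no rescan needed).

Old min = -14 at index 4
Change at index 5: 32 -> -7
Index 5 was NOT the min. New min = min(-14, -7). No rescan of other elements needed.
Needs rescan: no

Answer: no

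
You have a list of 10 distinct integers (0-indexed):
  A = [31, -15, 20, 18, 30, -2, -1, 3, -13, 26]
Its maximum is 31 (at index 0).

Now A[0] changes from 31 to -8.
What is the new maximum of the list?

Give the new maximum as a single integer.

Answer: 30

Derivation:
Old max = 31 (at index 0)
Change: A[0] 31 -> -8
Changed element WAS the max -> may need rescan.
  Max of remaining elements: 30
  New max = max(-8, 30) = 30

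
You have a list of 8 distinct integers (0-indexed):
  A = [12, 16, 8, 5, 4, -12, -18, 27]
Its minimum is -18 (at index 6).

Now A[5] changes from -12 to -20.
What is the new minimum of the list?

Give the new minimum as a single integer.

Old min = -18 (at index 6)
Change: A[5] -12 -> -20
Changed element was NOT the old min.
  New min = min(old_min, new_val) = min(-18, -20) = -20

Answer: -20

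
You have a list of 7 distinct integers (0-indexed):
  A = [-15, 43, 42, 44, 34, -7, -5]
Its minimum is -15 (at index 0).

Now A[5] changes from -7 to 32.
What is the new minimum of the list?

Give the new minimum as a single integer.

Old min = -15 (at index 0)
Change: A[5] -7 -> 32
Changed element was NOT the old min.
  New min = min(old_min, new_val) = min(-15, 32) = -15

Answer: -15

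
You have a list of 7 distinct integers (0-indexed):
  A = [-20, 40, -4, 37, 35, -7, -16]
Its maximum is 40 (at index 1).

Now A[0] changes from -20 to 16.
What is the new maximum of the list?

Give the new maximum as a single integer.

Answer: 40

Derivation:
Old max = 40 (at index 1)
Change: A[0] -20 -> 16
Changed element was NOT the old max.
  New max = max(old_max, new_val) = max(40, 16) = 40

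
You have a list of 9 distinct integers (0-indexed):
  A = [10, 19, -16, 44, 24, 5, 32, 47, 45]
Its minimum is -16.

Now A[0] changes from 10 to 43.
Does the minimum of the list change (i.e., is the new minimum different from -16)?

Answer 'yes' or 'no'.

Old min = -16
Change: A[0] 10 -> 43
Changed element was NOT the min; min changes only if 43 < -16.
New min = -16; changed? no

Answer: no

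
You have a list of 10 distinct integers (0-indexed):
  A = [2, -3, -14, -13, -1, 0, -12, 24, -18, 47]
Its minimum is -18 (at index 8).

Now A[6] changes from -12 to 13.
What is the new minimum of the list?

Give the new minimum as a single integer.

Old min = -18 (at index 8)
Change: A[6] -12 -> 13
Changed element was NOT the old min.
  New min = min(old_min, new_val) = min(-18, 13) = -18

Answer: -18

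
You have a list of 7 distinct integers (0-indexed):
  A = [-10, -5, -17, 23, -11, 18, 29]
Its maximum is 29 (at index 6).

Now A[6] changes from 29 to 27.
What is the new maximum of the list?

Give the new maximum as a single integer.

Old max = 29 (at index 6)
Change: A[6] 29 -> 27
Changed element WAS the max -> may need rescan.
  Max of remaining elements: 23
  New max = max(27, 23) = 27

Answer: 27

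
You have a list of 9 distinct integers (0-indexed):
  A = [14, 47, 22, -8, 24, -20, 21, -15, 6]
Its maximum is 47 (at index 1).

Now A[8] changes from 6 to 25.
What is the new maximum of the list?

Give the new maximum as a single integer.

Old max = 47 (at index 1)
Change: A[8] 6 -> 25
Changed element was NOT the old max.
  New max = max(old_max, new_val) = max(47, 25) = 47

Answer: 47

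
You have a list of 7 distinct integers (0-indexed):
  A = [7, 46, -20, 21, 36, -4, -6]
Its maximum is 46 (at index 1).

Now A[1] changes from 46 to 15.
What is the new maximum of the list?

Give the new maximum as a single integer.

Answer: 36

Derivation:
Old max = 46 (at index 1)
Change: A[1] 46 -> 15
Changed element WAS the max -> may need rescan.
  Max of remaining elements: 36
  New max = max(15, 36) = 36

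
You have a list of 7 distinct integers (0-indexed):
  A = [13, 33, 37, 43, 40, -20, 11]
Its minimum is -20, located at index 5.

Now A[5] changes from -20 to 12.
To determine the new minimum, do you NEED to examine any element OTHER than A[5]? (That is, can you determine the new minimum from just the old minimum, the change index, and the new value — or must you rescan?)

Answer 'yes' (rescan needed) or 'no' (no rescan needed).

Answer: yes

Derivation:
Old min = -20 at index 5
Change at index 5: -20 -> 12
Index 5 WAS the min and new value 12 > old min -20. Must rescan other elements to find the new min.
Needs rescan: yes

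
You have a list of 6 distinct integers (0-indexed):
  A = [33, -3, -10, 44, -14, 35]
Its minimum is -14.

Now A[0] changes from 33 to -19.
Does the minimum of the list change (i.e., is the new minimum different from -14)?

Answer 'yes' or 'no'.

Answer: yes

Derivation:
Old min = -14
Change: A[0] 33 -> -19
Changed element was NOT the min; min changes only if -19 < -14.
New min = -19; changed? yes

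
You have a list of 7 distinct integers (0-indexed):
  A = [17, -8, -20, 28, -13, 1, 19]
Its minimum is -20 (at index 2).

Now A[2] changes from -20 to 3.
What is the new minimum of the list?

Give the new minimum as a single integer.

Old min = -20 (at index 2)
Change: A[2] -20 -> 3
Changed element WAS the min. Need to check: is 3 still <= all others?
  Min of remaining elements: -13
  New min = min(3, -13) = -13

Answer: -13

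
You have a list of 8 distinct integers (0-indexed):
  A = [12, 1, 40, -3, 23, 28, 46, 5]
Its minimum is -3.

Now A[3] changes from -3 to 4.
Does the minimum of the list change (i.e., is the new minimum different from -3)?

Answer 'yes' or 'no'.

Answer: yes

Derivation:
Old min = -3
Change: A[3] -3 -> 4
Changed element was the min; new min must be rechecked.
New min = 1; changed? yes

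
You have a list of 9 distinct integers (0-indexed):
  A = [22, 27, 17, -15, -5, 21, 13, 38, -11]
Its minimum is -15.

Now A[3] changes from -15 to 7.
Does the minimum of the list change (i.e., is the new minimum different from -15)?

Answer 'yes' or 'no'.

Old min = -15
Change: A[3] -15 -> 7
Changed element was the min; new min must be rechecked.
New min = -11; changed? yes

Answer: yes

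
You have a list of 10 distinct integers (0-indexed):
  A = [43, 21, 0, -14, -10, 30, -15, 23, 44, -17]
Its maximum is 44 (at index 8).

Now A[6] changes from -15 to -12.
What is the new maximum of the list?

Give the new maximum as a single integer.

Answer: 44

Derivation:
Old max = 44 (at index 8)
Change: A[6] -15 -> -12
Changed element was NOT the old max.
  New max = max(old_max, new_val) = max(44, -12) = 44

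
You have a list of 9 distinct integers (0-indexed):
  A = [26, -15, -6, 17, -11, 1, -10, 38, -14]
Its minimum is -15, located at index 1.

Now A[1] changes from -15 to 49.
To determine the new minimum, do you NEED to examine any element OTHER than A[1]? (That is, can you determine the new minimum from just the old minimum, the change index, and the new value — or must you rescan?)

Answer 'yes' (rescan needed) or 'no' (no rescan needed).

Old min = -15 at index 1
Change at index 1: -15 -> 49
Index 1 WAS the min and new value 49 > old min -15. Must rescan other elements to find the new min.
Needs rescan: yes

Answer: yes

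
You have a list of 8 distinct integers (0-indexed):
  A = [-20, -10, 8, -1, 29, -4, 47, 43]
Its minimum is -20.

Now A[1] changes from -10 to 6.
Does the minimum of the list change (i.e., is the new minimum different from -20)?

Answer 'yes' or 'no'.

Old min = -20
Change: A[1] -10 -> 6
Changed element was NOT the min; min changes only if 6 < -20.
New min = -20; changed? no

Answer: no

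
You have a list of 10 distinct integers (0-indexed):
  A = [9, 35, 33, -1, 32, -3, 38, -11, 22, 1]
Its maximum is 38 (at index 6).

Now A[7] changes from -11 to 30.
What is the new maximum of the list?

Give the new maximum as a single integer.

Answer: 38

Derivation:
Old max = 38 (at index 6)
Change: A[7] -11 -> 30
Changed element was NOT the old max.
  New max = max(old_max, new_val) = max(38, 30) = 38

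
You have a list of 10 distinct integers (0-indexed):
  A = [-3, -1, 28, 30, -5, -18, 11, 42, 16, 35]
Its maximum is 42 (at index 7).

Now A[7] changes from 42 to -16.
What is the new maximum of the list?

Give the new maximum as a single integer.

Answer: 35

Derivation:
Old max = 42 (at index 7)
Change: A[7] 42 -> -16
Changed element WAS the max -> may need rescan.
  Max of remaining elements: 35
  New max = max(-16, 35) = 35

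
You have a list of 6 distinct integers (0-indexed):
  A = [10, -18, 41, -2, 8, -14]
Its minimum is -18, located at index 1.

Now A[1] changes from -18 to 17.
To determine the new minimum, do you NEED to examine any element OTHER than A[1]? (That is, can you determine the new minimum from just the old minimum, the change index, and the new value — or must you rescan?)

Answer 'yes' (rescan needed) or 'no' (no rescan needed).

Answer: yes

Derivation:
Old min = -18 at index 1
Change at index 1: -18 -> 17
Index 1 WAS the min and new value 17 > old min -18. Must rescan other elements to find the new min.
Needs rescan: yes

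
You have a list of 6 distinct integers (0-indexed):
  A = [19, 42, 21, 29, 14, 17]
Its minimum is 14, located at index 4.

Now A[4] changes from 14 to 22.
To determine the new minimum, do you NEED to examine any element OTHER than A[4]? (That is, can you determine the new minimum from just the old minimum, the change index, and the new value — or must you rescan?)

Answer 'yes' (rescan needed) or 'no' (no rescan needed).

Old min = 14 at index 4
Change at index 4: 14 -> 22
Index 4 WAS the min and new value 22 > old min 14. Must rescan other elements to find the new min.
Needs rescan: yes

Answer: yes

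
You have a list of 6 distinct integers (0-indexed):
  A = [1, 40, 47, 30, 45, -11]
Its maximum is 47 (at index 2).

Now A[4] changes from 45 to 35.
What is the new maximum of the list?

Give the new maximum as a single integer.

Old max = 47 (at index 2)
Change: A[4] 45 -> 35
Changed element was NOT the old max.
  New max = max(old_max, new_val) = max(47, 35) = 47

Answer: 47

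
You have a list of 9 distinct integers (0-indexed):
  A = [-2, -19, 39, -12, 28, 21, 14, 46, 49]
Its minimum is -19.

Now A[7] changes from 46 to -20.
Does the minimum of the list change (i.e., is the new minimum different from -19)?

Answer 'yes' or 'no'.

Answer: yes

Derivation:
Old min = -19
Change: A[7] 46 -> -20
Changed element was NOT the min; min changes only if -20 < -19.
New min = -20; changed? yes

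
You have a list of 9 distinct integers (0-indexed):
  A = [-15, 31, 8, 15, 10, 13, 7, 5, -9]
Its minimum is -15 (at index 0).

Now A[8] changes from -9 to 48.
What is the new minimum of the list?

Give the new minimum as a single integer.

Answer: -15

Derivation:
Old min = -15 (at index 0)
Change: A[8] -9 -> 48
Changed element was NOT the old min.
  New min = min(old_min, new_val) = min(-15, 48) = -15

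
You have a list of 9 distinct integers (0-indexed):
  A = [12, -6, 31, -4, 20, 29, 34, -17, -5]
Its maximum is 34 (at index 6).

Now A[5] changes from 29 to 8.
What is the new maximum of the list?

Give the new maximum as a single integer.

Old max = 34 (at index 6)
Change: A[5] 29 -> 8
Changed element was NOT the old max.
  New max = max(old_max, new_val) = max(34, 8) = 34

Answer: 34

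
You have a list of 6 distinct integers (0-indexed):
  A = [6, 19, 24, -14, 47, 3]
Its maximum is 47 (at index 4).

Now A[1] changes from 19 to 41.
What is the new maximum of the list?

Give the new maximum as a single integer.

Old max = 47 (at index 4)
Change: A[1] 19 -> 41
Changed element was NOT the old max.
  New max = max(old_max, new_val) = max(47, 41) = 47

Answer: 47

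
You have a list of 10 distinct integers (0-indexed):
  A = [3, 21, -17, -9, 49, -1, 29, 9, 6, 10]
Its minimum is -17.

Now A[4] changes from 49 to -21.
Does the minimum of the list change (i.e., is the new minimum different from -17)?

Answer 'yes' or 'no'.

Old min = -17
Change: A[4] 49 -> -21
Changed element was NOT the min; min changes only if -21 < -17.
New min = -21; changed? yes

Answer: yes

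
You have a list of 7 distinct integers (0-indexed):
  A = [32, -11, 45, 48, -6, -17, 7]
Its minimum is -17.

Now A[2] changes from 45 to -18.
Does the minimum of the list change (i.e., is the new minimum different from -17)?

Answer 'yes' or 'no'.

Answer: yes

Derivation:
Old min = -17
Change: A[2] 45 -> -18
Changed element was NOT the min; min changes only if -18 < -17.
New min = -18; changed? yes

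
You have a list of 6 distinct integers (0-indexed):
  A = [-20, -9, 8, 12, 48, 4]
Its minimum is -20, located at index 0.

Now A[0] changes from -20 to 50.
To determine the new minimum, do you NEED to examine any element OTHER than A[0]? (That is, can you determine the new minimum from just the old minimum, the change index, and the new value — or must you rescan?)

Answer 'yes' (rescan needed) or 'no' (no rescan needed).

Answer: yes

Derivation:
Old min = -20 at index 0
Change at index 0: -20 -> 50
Index 0 WAS the min and new value 50 > old min -20. Must rescan other elements to find the new min.
Needs rescan: yes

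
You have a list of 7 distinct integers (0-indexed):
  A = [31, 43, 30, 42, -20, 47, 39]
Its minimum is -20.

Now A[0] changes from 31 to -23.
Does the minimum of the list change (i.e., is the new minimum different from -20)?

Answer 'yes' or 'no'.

Old min = -20
Change: A[0] 31 -> -23
Changed element was NOT the min; min changes only if -23 < -20.
New min = -23; changed? yes

Answer: yes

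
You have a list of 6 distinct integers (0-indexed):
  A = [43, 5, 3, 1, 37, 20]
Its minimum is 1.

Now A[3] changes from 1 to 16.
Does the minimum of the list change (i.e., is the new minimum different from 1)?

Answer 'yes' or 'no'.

Answer: yes

Derivation:
Old min = 1
Change: A[3] 1 -> 16
Changed element was the min; new min must be rechecked.
New min = 3; changed? yes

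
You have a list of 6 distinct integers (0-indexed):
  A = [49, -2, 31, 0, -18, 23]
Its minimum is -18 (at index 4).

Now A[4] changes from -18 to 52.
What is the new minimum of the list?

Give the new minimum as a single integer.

Answer: -2

Derivation:
Old min = -18 (at index 4)
Change: A[4] -18 -> 52
Changed element WAS the min. Need to check: is 52 still <= all others?
  Min of remaining elements: -2
  New min = min(52, -2) = -2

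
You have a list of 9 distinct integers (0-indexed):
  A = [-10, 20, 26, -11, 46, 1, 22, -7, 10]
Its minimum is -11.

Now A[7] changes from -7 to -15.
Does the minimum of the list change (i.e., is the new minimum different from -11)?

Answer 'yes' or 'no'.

Old min = -11
Change: A[7] -7 -> -15
Changed element was NOT the min; min changes only if -15 < -11.
New min = -15; changed? yes

Answer: yes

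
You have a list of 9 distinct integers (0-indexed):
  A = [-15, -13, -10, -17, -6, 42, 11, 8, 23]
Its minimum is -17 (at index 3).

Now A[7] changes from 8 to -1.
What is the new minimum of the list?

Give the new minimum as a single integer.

Old min = -17 (at index 3)
Change: A[7] 8 -> -1
Changed element was NOT the old min.
  New min = min(old_min, new_val) = min(-17, -1) = -17

Answer: -17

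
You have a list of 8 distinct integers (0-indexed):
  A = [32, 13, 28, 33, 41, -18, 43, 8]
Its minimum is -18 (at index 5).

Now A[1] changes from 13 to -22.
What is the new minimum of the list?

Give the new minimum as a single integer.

Answer: -22

Derivation:
Old min = -18 (at index 5)
Change: A[1] 13 -> -22
Changed element was NOT the old min.
  New min = min(old_min, new_val) = min(-18, -22) = -22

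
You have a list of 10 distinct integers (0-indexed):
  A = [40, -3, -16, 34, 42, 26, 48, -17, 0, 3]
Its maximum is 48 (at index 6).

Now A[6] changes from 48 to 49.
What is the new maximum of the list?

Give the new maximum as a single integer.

Answer: 49

Derivation:
Old max = 48 (at index 6)
Change: A[6] 48 -> 49
Changed element WAS the max -> may need rescan.
  Max of remaining elements: 42
  New max = max(49, 42) = 49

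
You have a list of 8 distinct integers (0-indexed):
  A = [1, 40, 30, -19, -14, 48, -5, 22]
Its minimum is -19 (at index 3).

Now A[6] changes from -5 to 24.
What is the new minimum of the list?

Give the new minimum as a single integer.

Answer: -19

Derivation:
Old min = -19 (at index 3)
Change: A[6] -5 -> 24
Changed element was NOT the old min.
  New min = min(old_min, new_val) = min(-19, 24) = -19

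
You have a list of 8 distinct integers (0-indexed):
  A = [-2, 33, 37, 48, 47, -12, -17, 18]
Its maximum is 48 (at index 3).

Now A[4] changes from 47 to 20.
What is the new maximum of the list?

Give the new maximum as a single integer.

Old max = 48 (at index 3)
Change: A[4] 47 -> 20
Changed element was NOT the old max.
  New max = max(old_max, new_val) = max(48, 20) = 48

Answer: 48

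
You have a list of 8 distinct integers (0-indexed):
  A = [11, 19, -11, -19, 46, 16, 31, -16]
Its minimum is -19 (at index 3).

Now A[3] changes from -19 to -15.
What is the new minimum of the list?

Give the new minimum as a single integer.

Answer: -16

Derivation:
Old min = -19 (at index 3)
Change: A[3] -19 -> -15
Changed element WAS the min. Need to check: is -15 still <= all others?
  Min of remaining elements: -16
  New min = min(-15, -16) = -16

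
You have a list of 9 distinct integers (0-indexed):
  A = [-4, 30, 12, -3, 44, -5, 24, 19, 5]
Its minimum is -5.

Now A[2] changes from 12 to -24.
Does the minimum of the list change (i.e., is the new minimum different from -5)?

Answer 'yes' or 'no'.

Answer: yes

Derivation:
Old min = -5
Change: A[2] 12 -> -24
Changed element was NOT the min; min changes only if -24 < -5.
New min = -24; changed? yes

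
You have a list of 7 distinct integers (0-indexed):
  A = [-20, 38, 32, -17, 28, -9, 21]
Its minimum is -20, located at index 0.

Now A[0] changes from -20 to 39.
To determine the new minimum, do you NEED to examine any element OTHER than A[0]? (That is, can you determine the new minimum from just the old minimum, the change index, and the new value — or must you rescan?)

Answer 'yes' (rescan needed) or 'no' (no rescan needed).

Old min = -20 at index 0
Change at index 0: -20 -> 39
Index 0 WAS the min and new value 39 > old min -20. Must rescan other elements to find the new min.
Needs rescan: yes

Answer: yes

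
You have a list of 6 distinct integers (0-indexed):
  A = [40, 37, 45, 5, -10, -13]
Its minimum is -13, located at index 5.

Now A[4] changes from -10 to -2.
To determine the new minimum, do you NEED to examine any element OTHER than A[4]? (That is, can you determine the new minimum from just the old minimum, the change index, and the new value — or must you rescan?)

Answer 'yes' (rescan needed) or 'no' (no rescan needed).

Answer: no

Derivation:
Old min = -13 at index 5
Change at index 4: -10 -> -2
Index 4 was NOT the min. New min = min(-13, -2). No rescan of other elements needed.
Needs rescan: no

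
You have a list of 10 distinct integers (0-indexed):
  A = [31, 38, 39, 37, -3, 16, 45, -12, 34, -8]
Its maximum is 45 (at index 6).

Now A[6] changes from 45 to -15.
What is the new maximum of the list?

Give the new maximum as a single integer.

Old max = 45 (at index 6)
Change: A[6] 45 -> -15
Changed element WAS the max -> may need rescan.
  Max of remaining elements: 39
  New max = max(-15, 39) = 39

Answer: 39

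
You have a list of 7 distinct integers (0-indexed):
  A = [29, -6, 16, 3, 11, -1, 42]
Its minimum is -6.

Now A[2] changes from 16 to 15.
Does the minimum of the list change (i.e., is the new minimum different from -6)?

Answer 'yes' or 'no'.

Answer: no

Derivation:
Old min = -6
Change: A[2] 16 -> 15
Changed element was NOT the min; min changes only if 15 < -6.
New min = -6; changed? no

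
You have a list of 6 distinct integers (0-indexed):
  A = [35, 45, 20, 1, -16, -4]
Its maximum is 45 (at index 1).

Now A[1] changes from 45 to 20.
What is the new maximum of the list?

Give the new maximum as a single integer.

Answer: 35

Derivation:
Old max = 45 (at index 1)
Change: A[1] 45 -> 20
Changed element WAS the max -> may need rescan.
  Max of remaining elements: 35
  New max = max(20, 35) = 35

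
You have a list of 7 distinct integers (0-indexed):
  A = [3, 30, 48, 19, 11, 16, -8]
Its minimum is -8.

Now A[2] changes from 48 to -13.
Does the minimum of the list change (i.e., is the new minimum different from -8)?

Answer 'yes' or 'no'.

Answer: yes

Derivation:
Old min = -8
Change: A[2] 48 -> -13
Changed element was NOT the min; min changes only if -13 < -8.
New min = -13; changed? yes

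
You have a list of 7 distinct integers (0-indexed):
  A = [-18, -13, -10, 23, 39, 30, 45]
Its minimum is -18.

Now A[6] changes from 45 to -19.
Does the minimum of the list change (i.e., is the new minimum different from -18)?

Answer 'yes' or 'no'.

Old min = -18
Change: A[6] 45 -> -19
Changed element was NOT the min; min changes only if -19 < -18.
New min = -19; changed? yes

Answer: yes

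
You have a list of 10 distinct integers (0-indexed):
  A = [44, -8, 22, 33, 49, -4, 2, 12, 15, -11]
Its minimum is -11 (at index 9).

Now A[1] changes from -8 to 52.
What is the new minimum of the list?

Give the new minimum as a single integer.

Old min = -11 (at index 9)
Change: A[1] -8 -> 52
Changed element was NOT the old min.
  New min = min(old_min, new_val) = min(-11, 52) = -11

Answer: -11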